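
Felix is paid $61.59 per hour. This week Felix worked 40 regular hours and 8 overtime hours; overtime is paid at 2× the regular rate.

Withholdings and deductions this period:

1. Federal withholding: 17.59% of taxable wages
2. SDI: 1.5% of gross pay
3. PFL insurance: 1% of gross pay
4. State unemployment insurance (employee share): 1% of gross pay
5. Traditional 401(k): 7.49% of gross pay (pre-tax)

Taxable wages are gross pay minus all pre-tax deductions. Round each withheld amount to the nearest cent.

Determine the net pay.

$2508.74

Regular pay: 40 × $61.59 = $2463.60
Overtime pay: 8 × $61.59 × 2 = $985.44
Gross pay = $2463.60 + $985.44 = $3449.04
Traditional 401(k): $3449.04 × 0.0749 = $258.33
Taxable wages = $3449.04 − $258.33 = $3190.71
Federal withholding: $3190.71 × 0.1759 = $561.25
PFL insurance: $3449.04 × 0.01 = $34.49
State unemployment insurance (employee share): $3449.04 × 0.01 = $34.49
SDI: $3449.04 × 0.015 = $51.74
Total deductions = $258.33 + $561.25 + $34.49 + $34.49 + $51.74 = $940.30
Net pay = $3449.04 − $940.30 = $2508.74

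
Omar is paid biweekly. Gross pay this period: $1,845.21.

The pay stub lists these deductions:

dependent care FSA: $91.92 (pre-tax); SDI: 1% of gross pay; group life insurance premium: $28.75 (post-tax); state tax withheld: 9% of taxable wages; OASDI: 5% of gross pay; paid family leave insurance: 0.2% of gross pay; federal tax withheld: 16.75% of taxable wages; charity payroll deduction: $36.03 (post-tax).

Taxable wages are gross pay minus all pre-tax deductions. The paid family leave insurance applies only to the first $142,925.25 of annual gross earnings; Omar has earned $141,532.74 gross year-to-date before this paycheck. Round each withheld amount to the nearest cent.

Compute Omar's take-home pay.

Dependent care FSA: $91.92
Taxable wages = $1,845.21 − $91.92 = $1,753.29
State tax withheld: $1,753.29 × 0.09 = $157.80
Federal tax withheld: $1,753.29 × 0.1675 = $293.68
Paid family leave insurance: only $142,925.25 − $141,532.74 = $1,392.51 of this check is subject → $1,392.51 × 0.002 = $2.79
SDI: $1,845.21 × 0.01 = $18.45
OASDI: $1,845.21 × 0.05 = $92.26
Charity payroll deduction: $36.03
Group life insurance premium: $28.75
Total deductions = $91.92 + $157.80 + $293.68 + $2.79 + $18.45 + $92.26 + $36.03 + $28.75 = $721.68
Net pay = $1,845.21 − $721.68 = $1,123.53

$1,123.53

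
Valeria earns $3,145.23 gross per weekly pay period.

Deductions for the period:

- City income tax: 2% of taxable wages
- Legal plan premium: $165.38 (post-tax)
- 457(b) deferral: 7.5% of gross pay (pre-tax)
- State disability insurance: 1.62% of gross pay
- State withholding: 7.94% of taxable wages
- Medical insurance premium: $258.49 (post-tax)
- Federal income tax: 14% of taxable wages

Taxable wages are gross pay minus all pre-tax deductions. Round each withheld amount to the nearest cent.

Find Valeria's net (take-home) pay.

457(b) deferral: $3,145.23 × 0.075 = $235.89
Taxable wages = $3,145.23 − $235.89 = $2,909.34
City income tax: $2,909.34 × 0.02 = $58.19
State withholding: $2,909.34 × 0.0794 = $231.00
Federal income tax: $2,909.34 × 0.14 = $407.31
State disability insurance: $3,145.23 × 0.0162 = $50.95
Medical insurance premium: $258.49
Legal plan premium: $165.38
Total deductions = $235.89 + $58.19 + $231.00 + $407.31 + $50.95 + $258.49 + $165.38 = $1,407.21
Net pay = $3,145.23 − $1,407.21 = $1,738.02

$1,738.02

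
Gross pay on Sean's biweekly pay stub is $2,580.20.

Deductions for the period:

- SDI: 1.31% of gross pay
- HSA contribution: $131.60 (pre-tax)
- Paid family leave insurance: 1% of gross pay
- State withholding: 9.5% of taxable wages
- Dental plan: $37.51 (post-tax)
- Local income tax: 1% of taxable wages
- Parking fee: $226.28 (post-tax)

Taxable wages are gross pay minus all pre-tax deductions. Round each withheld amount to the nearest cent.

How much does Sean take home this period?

HSA contribution: $131.60
Taxable wages = $2,580.20 − $131.60 = $2,448.60
Local income tax: $2,448.60 × 0.01 = $24.49
State withholding: $2,448.60 × 0.095 = $232.62
Paid family leave insurance: $2,580.20 × 0.01 = $25.80
SDI: $2,580.20 × 0.0131 = $33.80
Parking fee: $226.28
Dental plan: $37.51
Total deductions = $131.60 + $24.49 + $232.62 + $25.80 + $33.80 + $226.28 + $37.51 = $712.10
Net pay = $2,580.20 − $712.10 = $1,868.10

$1,868.10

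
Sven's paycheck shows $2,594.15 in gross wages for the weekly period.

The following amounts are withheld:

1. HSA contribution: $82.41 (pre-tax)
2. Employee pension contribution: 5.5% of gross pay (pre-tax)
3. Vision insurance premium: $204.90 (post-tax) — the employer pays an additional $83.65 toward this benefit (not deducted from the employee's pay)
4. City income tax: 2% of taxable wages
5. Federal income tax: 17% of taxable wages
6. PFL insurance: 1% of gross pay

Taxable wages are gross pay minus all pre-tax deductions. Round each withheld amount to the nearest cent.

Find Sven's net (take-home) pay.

$1,688.10

HSA contribution: $82.41
Employee pension contribution: $2,594.15 × 0.055 = $142.68
Pre-tax total = $82.41 + $142.68 = $225.09
Taxable wages = $2,594.15 − $225.09 = $2,369.06
Federal income tax: $2,369.06 × 0.17 = $402.74
City income tax: $2,369.06 × 0.02 = $47.38
PFL insurance: $2,594.15 × 0.01 = $25.94
Vision insurance premium: $204.90
(Employer's $83.65 toward vision insurance premium is not withheld from the employee.)
Total deductions = $82.41 + $142.68 + $402.74 + $47.38 + $25.94 + $204.90 = $906.05
Net pay = $2,594.15 − $906.05 = $1,688.10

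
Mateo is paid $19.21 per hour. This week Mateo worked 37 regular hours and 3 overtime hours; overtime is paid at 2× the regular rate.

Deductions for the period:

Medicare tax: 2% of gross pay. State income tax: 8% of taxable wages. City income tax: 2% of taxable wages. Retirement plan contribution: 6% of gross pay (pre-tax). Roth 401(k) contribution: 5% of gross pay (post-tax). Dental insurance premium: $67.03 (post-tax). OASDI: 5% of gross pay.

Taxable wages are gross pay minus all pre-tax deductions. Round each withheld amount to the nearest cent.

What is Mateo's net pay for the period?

Regular pay: 37 × $19.21 = $710.77
Overtime pay: 3 × $19.21 × 2 = $115.26
Gross pay = $710.77 + $115.26 = $826.03
Retirement plan contribution: $826.03 × 0.06 = $49.56
Taxable wages = $826.03 − $49.56 = $776.47
City income tax: $776.47 × 0.02 = $15.53
State income tax: $776.47 × 0.08 = $62.12
Medicare tax: $826.03 × 0.02 = $16.52
OASDI: $826.03 × 0.05 = $41.30
Roth 401(k) contribution: $826.03 × 0.05 = $41.30
Dental insurance premium: $67.03
Total deductions = $49.56 + $15.53 + $62.12 + $16.52 + $41.30 + $41.30 + $67.03 = $293.36
Net pay = $826.03 − $293.36 = $532.67

$532.67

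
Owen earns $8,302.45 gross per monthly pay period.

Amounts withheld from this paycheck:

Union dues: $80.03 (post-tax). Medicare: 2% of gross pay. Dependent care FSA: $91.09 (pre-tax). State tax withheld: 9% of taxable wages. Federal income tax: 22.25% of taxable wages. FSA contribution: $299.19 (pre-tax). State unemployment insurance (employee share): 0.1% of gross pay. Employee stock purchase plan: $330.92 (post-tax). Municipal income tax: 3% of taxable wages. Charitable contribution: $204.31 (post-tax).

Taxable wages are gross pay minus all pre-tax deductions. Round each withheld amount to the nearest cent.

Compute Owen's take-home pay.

Dependent care FSA: $91.09
FSA contribution: $299.19
Pre-tax total = $91.09 + $299.19 = $390.28
Taxable wages = $8,302.45 − $390.28 = $7,912.17
State tax withheld: $7,912.17 × 0.09 = $712.10
Federal income tax: $7,912.17 × 0.2225 = $1,760.46
Municipal income tax: $7,912.17 × 0.03 = $237.37
Medicare: $8,302.45 × 0.02 = $166.05
State unemployment insurance (employee share): $8,302.45 × 0.001 = $8.30
Employee stock purchase plan: $330.92
Union dues: $80.03
Charitable contribution: $204.31
Total deductions = $91.09 + $299.19 + $712.10 + $1,760.46 + $237.37 + $166.05 + $8.30 + $330.92 + $80.03 + $204.31 = $3,889.82
Net pay = $8,302.45 − $3,889.82 = $4,412.63

$4,412.63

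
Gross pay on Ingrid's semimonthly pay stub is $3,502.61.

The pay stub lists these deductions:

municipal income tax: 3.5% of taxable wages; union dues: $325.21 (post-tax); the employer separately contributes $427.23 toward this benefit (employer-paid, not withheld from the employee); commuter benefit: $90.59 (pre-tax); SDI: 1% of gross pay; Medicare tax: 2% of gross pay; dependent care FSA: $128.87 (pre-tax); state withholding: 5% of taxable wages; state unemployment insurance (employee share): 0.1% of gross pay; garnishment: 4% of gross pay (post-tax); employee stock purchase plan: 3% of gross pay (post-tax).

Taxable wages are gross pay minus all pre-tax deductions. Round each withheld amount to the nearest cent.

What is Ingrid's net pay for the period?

Dependent care FSA: $128.87
Commuter benefit: $90.59
Pre-tax total = $128.87 + $90.59 = $219.46
Taxable wages = $3,502.61 − $219.46 = $3,283.15
State withholding: $3,283.15 × 0.05 = $164.16
Municipal income tax: $3,283.15 × 0.035 = $114.91
State unemployment insurance (employee share): $3,502.61 × 0.001 = $3.50
Medicare tax: $3,502.61 × 0.02 = $70.05
SDI: $3,502.61 × 0.01 = $35.03
Garnishment: $3,502.61 × 0.04 = $140.10
Employee stock purchase plan: $3,502.61 × 0.03 = $105.08
Union dues: $325.21
(Employer's $427.23 toward union dues is not withheld from the employee.)
Total deductions = $128.87 + $90.59 + $164.16 + $114.91 + $3.50 + $70.05 + $35.03 + $140.10 + $105.08 + $325.21 = $1,177.50
Net pay = $3,502.61 − $1,177.50 = $2,325.11

$2,325.11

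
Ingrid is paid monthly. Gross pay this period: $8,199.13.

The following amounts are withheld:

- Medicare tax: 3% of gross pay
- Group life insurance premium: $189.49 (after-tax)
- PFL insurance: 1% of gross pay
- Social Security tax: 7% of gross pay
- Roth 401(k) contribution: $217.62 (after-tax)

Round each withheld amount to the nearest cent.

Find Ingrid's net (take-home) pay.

$6,890.12

Medicare tax: $8,199.13 × 0.03 = $245.97
PFL insurance: $8,199.13 × 0.01 = $81.99
Social Security tax: $8,199.13 × 0.07 = $573.94
Roth 401(k) contribution: $217.62
Group life insurance premium: $189.49
Total deductions = $245.97 + $81.99 + $573.94 + $217.62 + $189.49 = $1,309.01
Net pay = $8,199.13 − $1,309.01 = $6,890.12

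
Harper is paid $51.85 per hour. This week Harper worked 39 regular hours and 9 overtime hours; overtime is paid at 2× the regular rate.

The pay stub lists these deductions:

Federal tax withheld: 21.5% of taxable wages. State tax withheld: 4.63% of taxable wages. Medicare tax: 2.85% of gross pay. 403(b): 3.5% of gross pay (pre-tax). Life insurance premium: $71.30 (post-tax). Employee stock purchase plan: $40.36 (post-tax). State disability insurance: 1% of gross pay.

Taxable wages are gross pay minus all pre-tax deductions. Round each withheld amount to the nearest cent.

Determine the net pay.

$1,881.34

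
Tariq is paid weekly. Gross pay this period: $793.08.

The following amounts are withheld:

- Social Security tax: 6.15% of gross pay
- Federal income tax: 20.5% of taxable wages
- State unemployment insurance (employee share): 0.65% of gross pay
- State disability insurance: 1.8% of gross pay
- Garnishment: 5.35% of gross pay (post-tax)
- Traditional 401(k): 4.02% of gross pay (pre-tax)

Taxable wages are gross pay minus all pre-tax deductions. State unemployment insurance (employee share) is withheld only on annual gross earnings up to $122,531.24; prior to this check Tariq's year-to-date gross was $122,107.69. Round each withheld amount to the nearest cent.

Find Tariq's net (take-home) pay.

Traditional 401(k): $793.08 × 0.0402 = $31.88
Taxable wages = $793.08 − $31.88 = $761.20
Federal income tax: $761.20 × 0.205 = $156.05
State disability insurance: $793.08 × 0.018 = $14.28
State unemployment insurance (employee share): only $122,531.24 − $122,107.69 = $423.55 of this check is subject → $423.55 × 0.0065 = $2.75
Social Security tax: $793.08 × 0.0615 = $48.77
Garnishment: $793.08 × 0.0535 = $42.43
Total deductions = $31.88 + $156.05 + $14.28 + $2.75 + $48.77 + $42.43 = $296.16
Net pay = $793.08 − $296.16 = $496.92

$496.92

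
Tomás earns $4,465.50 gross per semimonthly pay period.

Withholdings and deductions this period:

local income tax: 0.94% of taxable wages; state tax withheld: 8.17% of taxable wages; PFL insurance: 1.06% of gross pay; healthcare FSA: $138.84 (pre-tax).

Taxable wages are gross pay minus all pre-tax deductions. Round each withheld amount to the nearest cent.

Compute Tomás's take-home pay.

Healthcare FSA: $138.84
Taxable wages = $4,465.50 − $138.84 = $4,326.66
State tax withheld: $4,326.66 × 0.0817 = $353.49
Local income tax: $4,326.66 × 0.0094 = $40.67
PFL insurance: $4,465.50 × 0.0106 = $47.33
Total deductions = $138.84 + $353.49 + $40.67 + $47.33 = $580.33
Net pay = $4,465.50 − $580.33 = $3,885.17

$3,885.17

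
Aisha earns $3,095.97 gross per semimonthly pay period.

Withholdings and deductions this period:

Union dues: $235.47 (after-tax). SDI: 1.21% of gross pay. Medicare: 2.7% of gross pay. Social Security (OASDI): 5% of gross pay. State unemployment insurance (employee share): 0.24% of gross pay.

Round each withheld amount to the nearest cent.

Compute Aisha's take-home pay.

Social Security (OASDI): $3,095.97 × 0.05 = $154.80
SDI: $3,095.97 × 0.0121 = $37.46
Medicare: $3,095.97 × 0.027 = $83.59
State unemployment insurance (employee share): $3,095.97 × 0.0024 = $7.43
Union dues: $235.47
Total deductions = $154.80 + $37.46 + $83.59 + $7.43 + $235.47 = $518.75
Net pay = $3,095.97 − $518.75 = $2,577.22

$2,577.22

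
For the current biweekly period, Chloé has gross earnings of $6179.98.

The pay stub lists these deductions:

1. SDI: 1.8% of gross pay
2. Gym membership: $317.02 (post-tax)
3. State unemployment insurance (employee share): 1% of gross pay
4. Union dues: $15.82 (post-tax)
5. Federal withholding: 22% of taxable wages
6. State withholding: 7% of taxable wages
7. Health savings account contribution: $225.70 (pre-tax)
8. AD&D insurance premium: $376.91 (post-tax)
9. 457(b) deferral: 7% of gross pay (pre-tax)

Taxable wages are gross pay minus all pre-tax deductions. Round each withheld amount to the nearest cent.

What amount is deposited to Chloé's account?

$3037.60

Health savings account contribution: $225.70
457(b) deferral: $6179.98 × 0.07 = $432.60
Pre-tax total = $225.70 + $432.60 = $658.30
Taxable wages = $6179.98 − $658.30 = $5521.68
Federal withholding: $5521.68 × 0.22 = $1214.77
State withholding: $5521.68 × 0.07 = $386.52
SDI: $6179.98 × 0.018 = $111.24
State unemployment insurance (employee share): $6179.98 × 0.01 = $61.80
Gym membership: $317.02
AD&D insurance premium: $376.91
Union dues: $15.82
Total deductions = $225.70 + $432.60 + $1214.77 + $386.52 + $111.24 + $61.80 + $317.02 + $376.91 + $15.82 = $3142.38
Net pay = $6179.98 − $3142.38 = $3037.60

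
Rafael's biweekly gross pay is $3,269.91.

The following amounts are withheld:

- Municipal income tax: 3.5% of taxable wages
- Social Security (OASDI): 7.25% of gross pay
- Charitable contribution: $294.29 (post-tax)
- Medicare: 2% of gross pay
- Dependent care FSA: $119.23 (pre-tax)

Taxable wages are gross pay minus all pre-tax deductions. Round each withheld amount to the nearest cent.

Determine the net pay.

$2,443.65

Dependent care FSA: $119.23
Taxable wages = $3,269.91 − $119.23 = $3,150.68
Municipal income tax: $3,150.68 × 0.035 = $110.27
Social Security (OASDI): $3,269.91 × 0.0725 = $237.07
Medicare: $3,269.91 × 0.02 = $65.40
Charitable contribution: $294.29
Total deductions = $119.23 + $110.27 + $237.07 + $65.40 + $294.29 = $826.26
Net pay = $3,269.91 − $826.26 = $2,443.65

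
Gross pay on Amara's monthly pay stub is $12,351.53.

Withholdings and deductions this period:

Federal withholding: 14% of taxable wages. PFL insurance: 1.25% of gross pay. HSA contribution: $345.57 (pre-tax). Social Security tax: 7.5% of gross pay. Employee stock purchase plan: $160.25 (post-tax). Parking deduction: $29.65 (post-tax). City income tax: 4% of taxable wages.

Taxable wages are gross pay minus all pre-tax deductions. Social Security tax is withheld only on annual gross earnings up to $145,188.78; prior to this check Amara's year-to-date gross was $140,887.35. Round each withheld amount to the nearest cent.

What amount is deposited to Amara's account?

$9,177.99

HSA contribution: $345.57
Taxable wages = $12,351.53 − $345.57 = $12,005.96
City income tax: $12,005.96 × 0.04 = $480.24
Federal withholding: $12,005.96 × 0.14 = $1,680.83
Social Security tax: only $145,188.78 − $140,887.35 = $4,301.43 of this check is subject → $4,301.43 × 0.075 = $322.61
PFL insurance: $12,351.53 × 0.0125 = $154.39
Employee stock purchase plan: $160.25
Parking deduction: $29.65
Total deductions = $345.57 + $480.24 + $1,680.83 + $322.61 + $154.39 + $160.25 + $29.65 = $3,173.54
Net pay = $12,351.53 − $3,173.54 = $9,177.99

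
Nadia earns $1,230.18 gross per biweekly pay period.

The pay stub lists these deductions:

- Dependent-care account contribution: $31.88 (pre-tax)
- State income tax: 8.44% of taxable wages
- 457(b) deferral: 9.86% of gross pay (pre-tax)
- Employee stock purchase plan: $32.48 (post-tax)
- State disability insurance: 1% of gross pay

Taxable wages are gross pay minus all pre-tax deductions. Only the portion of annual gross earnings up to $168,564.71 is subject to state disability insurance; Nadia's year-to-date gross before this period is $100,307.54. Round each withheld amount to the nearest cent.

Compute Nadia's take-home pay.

Dependent-care account contribution: $31.88
457(b) deferral: $1,230.18 × 0.0986 = $121.30
Pre-tax total = $31.88 + $121.30 = $153.18
Taxable wages = $1,230.18 − $153.18 = $1,077.00
State income tax: $1,077.00 × 0.0844 = $90.90
State disability insurance: cap not yet reached, full $1,230.18 is subject → $1,230.18 × 0.01 = $12.30
Employee stock purchase plan: $32.48
Total deductions = $31.88 + $121.30 + $90.90 + $12.30 + $32.48 = $288.86
Net pay = $1,230.18 − $288.86 = $941.32

$941.32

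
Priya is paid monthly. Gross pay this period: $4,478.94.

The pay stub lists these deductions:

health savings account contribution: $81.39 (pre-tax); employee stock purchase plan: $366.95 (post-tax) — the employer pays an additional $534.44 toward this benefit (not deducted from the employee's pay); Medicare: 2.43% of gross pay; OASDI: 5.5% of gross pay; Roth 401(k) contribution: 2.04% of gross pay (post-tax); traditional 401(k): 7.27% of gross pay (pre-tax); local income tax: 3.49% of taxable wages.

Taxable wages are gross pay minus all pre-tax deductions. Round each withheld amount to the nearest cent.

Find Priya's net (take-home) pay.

$3,116.32

Traditional 401(k): $4,478.94 × 0.0727 = $325.62
Health savings account contribution: $81.39
Pre-tax total = $325.62 + $81.39 = $407.01
Taxable wages = $4,478.94 − $407.01 = $4,071.93
Local income tax: $4,071.93 × 0.0349 = $142.11
Medicare: $4,478.94 × 0.0243 = $108.84
OASDI: $4,478.94 × 0.055 = $246.34
Roth 401(k) contribution: $4,478.94 × 0.0204 = $91.37
Employee stock purchase plan: $366.95
(Employer's $534.44 toward employee stock purchase plan is not withheld from the employee.)
Total deductions = $325.62 + $81.39 + $142.11 + $108.84 + $246.34 + $91.37 + $366.95 = $1,362.62
Net pay = $4,478.94 − $1,362.62 = $3,116.32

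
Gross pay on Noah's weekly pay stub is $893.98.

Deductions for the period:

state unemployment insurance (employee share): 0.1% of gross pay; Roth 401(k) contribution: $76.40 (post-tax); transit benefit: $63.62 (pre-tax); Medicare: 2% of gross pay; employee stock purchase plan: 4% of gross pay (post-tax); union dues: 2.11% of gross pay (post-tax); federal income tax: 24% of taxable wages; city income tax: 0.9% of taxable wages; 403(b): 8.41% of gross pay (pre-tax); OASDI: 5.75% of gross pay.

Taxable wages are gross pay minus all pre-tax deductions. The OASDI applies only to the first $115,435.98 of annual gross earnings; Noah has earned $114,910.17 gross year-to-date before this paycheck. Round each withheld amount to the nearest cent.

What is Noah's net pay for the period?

$387.12

Transit benefit: $63.62
403(b): $893.98 × 0.0841 = $75.18
Pre-tax total = $63.62 + $75.18 = $138.80
Taxable wages = $893.98 − $138.80 = $755.18
Federal income tax: $755.18 × 0.24 = $181.24
City income tax: $755.18 × 0.009 = $6.80
State unemployment insurance (employee share): $893.98 × 0.001 = $0.89
Medicare: $893.98 × 0.02 = $17.88
OASDI: only $115,435.98 − $114,910.17 = $525.81 of this check is subject → $525.81 × 0.0575 = $30.23
Employee stock purchase plan: $893.98 × 0.04 = $35.76
Union dues: $893.98 × 0.0211 = $18.86
Roth 401(k) contribution: $76.40
Total deductions = $63.62 + $75.18 + $181.24 + $6.80 + $0.89 + $17.88 + $30.23 + $35.76 + $18.86 + $76.40 = $506.86
Net pay = $893.98 − $506.86 = $387.12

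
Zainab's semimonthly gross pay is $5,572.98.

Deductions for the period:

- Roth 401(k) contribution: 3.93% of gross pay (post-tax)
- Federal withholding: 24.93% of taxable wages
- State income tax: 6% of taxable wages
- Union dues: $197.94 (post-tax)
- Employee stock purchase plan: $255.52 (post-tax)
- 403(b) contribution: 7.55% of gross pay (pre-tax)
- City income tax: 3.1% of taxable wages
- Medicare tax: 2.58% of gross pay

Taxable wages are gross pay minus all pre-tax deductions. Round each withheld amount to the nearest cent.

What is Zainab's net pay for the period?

403(b) contribution: $5,572.98 × 0.0755 = $420.76
Taxable wages = $5,572.98 − $420.76 = $5,152.22
City income tax: $5,152.22 × 0.031 = $159.72
Federal withholding: $5,152.22 × 0.2493 = $1,284.45
State income tax: $5,152.22 × 0.06 = $309.13
Medicare tax: $5,572.98 × 0.0258 = $143.78
Union dues: $197.94
Roth 401(k) contribution: $5,572.98 × 0.0393 = $219.02
Employee stock purchase plan: $255.52
Total deductions = $420.76 + $159.72 + $1,284.45 + $309.13 + $143.78 + $197.94 + $219.02 + $255.52 = $2,990.32
Net pay = $5,572.98 − $2,990.32 = $2,582.66

$2,582.66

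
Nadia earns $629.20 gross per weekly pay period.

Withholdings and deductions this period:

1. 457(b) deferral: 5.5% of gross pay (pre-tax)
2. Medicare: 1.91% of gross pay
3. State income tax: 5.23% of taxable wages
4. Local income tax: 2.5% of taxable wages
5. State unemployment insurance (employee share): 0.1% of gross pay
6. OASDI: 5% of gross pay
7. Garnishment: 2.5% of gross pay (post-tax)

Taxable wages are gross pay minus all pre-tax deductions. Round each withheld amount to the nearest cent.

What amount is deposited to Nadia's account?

457(b) deferral: $629.20 × 0.055 = $34.61
Taxable wages = $629.20 − $34.61 = $594.59
Local income tax: $594.59 × 0.025 = $14.86
State income tax: $594.59 × 0.0523 = $31.10
State unemployment insurance (employee share): $629.20 × 0.001 = $0.63
OASDI: $629.20 × 0.05 = $31.46
Medicare: $629.20 × 0.0191 = $12.02
Garnishment: $629.20 × 0.025 = $15.73
Total deductions = $34.61 + $14.86 + $31.10 + $0.63 + $31.46 + $12.02 + $15.73 = $140.41
Net pay = $629.20 − $140.41 = $488.79

$488.79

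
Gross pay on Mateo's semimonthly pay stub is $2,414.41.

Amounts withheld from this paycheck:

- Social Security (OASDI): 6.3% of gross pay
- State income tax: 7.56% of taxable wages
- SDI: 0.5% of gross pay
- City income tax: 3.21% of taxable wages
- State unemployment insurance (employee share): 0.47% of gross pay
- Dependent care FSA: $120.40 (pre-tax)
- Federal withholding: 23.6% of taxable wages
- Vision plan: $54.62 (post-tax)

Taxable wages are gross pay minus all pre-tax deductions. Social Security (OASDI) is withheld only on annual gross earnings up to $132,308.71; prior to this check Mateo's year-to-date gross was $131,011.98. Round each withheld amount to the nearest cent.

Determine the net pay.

Dependent care FSA: $120.40
Taxable wages = $2,414.41 − $120.40 = $2,294.01
State income tax: $2,294.01 × 0.0756 = $173.43
Federal withholding: $2,294.01 × 0.236 = $541.39
City income tax: $2,294.01 × 0.0321 = $73.64
SDI: $2,414.41 × 0.005 = $12.07
Social Security (OASDI): only $132,308.71 − $131,011.98 = $1,296.73 of this check is subject → $1,296.73 × 0.063 = $81.69
State unemployment insurance (employee share): $2,414.41 × 0.0047 = $11.35
Vision plan: $54.62
Total deductions = $120.40 + $173.43 + $541.39 + $73.64 + $12.07 + $81.69 + $11.35 + $54.62 = $1,068.59
Net pay = $2,414.41 − $1,068.59 = $1,345.82

$1,345.82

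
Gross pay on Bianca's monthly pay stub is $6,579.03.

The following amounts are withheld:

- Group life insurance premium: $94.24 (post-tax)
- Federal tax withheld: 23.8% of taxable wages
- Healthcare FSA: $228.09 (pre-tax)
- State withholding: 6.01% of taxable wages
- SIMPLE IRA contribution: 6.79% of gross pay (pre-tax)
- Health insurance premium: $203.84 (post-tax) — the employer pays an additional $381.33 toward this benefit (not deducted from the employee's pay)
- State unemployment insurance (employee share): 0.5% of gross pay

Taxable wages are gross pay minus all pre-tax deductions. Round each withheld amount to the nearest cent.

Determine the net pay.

Healthcare FSA: $228.09
SIMPLE IRA contribution: $6,579.03 × 0.0679 = $446.72
Pre-tax total = $228.09 + $446.72 = $674.81
Taxable wages = $6,579.03 − $674.81 = $5,904.22
Federal tax withheld: $5,904.22 × 0.238 = $1,405.20
State withholding: $5,904.22 × 0.0601 = $354.84
State unemployment insurance (employee share): $6,579.03 × 0.005 = $32.90
Health insurance premium: $203.84
Group life insurance premium: $94.24
(Employer's $381.33 toward health insurance premium is not withheld from the employee.)
Total deductions = $228.09 + $446.72 + $1,405.20 + $354.84 + $32.90 + $203.84 + $94.24 = $2,765.83
Net pay = $6,579.03 − $2,765.83 = $3,813.20

$3,813.20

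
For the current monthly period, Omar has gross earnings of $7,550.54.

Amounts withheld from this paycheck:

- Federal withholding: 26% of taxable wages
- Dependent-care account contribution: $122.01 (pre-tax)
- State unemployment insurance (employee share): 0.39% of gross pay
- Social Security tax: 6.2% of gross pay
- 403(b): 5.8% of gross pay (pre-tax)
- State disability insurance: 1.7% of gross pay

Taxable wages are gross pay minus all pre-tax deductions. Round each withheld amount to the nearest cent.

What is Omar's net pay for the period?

$4,547.10

403(b): $7,550.54 × 0.058 = $437.93
Dependent-care account contribution: $122.01
Pre-tax total = $437.93 + $122.01 = $559.94
Taxable wages = $7,550.54 − $559.94 = $6,990.60
Federal withholding: $6,990.60 × 0.26 = $1,817.56
Social Security tax: $7,550.54 × 0.062 = $468.13
State unemployment insurance (employee share): $7,550.54 × 0.0039 = $29.45
State disability insurance: $7,550.54 × 0.017 = $128.36
Total deductions = $437.93 + $122.01 + $1,817.56 + $468.13 + $29.45 + $128.36 = $3,003.44
Net pay = $7,550.54 − $3,003.44 = $4,547.10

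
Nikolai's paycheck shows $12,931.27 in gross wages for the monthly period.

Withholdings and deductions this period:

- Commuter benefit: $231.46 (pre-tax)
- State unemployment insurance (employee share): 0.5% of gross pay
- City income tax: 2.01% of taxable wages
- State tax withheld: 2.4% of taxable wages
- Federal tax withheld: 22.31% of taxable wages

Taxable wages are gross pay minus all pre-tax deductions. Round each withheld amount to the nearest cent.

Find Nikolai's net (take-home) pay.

Commuter benefit: $231.46
Taxable wages = $12,931.27 − $231.46 = $12,699.81
State tax withheld: $12,699.81 × 0.024 = $304.80
Federal tax withheld: $12,699.81 × 0.2231 = $2,833.33
City income tax: $12,699.81 × 0.0201 = $255.27
State unemployment insurance (employee share): $12,931.27 × 0.005 = $64.66
Total deductions = $231.46 + $304.80 + $2,833.33 + $255.27 + $64.66 = $3,689.52
Net pay = $12,931.27 − $3,689.52 = $9,241.75

$9,241.75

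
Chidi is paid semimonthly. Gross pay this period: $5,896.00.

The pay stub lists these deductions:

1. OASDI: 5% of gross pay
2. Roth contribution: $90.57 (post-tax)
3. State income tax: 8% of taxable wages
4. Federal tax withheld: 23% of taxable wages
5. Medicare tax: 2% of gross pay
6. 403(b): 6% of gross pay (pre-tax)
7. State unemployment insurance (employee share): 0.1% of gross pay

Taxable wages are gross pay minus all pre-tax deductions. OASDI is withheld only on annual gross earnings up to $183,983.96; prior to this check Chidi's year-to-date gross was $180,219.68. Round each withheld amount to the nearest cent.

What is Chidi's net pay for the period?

$3,421.54

403(b): $5,896.00 × 0.06 = $353.76
Taxable wages = $5,896.00 − $353.76 = $5,542.24
Federal tax withheld: $5,542.24 × 0.23 = $1,274.72
State income tax: $5,542.24 × 0.08 = $443.38
OASDI: only $183,983.96 − $180,219.68 = $3,764.28 of this check is subject → $3,764.28 × 0.05 = $188.21
Medicare tax: $5,896.00 × 0.02 = $117.92
State unemployment insurance (employee share): $5,896.00 × 0.001 = $5.90
Roth contribution: $90.57
Total deductions = $353.76 + $1,274.72 + $443.38 + $188.21 + $117.92 + $5.90 + $90.57 = $2,474.46
Net pay = $5,896.00 − $2,474.46 = $3,421.54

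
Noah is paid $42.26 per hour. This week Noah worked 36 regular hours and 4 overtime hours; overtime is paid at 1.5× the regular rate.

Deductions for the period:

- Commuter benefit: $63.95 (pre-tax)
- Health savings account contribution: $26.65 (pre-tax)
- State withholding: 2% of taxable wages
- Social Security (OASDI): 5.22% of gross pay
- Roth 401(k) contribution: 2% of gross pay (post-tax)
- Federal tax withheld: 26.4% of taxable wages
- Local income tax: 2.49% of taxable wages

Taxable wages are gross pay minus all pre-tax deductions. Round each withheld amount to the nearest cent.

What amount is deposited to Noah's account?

Regular pay: 36 × $42.26 = $1,521.36
Overtime pay: 4 × $42.26 × 1.5 = $253.56
Gross pay = $1,521.36 + $253.56 = $1,774.92
Commuter benefit: $63.95
Health savings account contribution: $26.65
Pre-tax total = $63.95 + $26.65 = $90.60
Taxable wages = $1,774.92 − $90.60 = $1,684.32
Local income tax: $1,684.32 × 0.0249 = $41.94
Federal tax withheld: $1,684.32 × 0.264 = $444.66
State withholding: $1,684.32 × 0.02 = $33.69
Social Security (OASDI): $1,774.92 × 0.0522 = $92.65
Roth 401(k) contribution: $1,774.92 × 0.02 = $35.50
Total deductions = $63.95 + $26.65 + $41.94 + $444.66 + $33.69 + $92.65 + $35.50 = $739.04
Net pay = $1,774.92 − $739.04 = $1,035.88

$1,035.88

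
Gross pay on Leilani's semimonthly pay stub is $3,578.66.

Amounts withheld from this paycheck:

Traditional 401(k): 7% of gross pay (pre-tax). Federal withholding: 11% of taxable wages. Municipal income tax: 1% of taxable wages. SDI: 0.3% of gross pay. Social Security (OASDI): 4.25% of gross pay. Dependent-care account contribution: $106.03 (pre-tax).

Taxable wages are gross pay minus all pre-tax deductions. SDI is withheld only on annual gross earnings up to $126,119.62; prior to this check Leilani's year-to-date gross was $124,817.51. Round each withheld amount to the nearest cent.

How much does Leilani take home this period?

Dependent-care account contribution: $106.03
Traditional 401(k): $3,578.66 × 0.07 = $250.51
Pre-tax total = $106.03 + $250.51 = $356.54
Taxable wages = $3,578.66 − $356.54 = $3,222.12
Federal withholding: $3,222.12 × 0.11 = $354.43
Municipal income tax: $3,222.12 × 0.01 = $32.22
Social Security (OASDI): $3,578.66 × 0.0425 = $152.09
SDI: only $126,119.62 − $124,817.51 = $1,302.11 of this check is subject → $1,302.11 × 0.003 = $3.91
Total deductions = $106.03 + $250.51 + $354.43 + $32.22 + $152.09 + $3.91 = $899.19
Net pay = $3,578.66 − $899.19 = $2,679.47

$2,679.47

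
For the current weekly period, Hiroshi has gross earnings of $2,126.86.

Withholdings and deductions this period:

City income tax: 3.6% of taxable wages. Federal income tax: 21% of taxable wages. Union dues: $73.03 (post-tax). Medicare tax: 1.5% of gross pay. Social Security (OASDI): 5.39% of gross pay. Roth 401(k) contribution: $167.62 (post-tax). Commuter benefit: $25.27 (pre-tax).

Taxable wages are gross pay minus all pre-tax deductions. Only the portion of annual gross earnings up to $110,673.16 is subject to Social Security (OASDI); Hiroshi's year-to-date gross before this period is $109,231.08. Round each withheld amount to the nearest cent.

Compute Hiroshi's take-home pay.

$1,234.32

Commuter benefit: $25.27
Taxable wages = $2,126.86 − $25.27 = $2,101.59
City income tax: $2,101.59 × 0.036 = $75.66
Federal income tax: $2,101.59 × 0.21 = $441.33
Social Security (OASDI): only $110,673.16 − $109,231.08 = $1,442.08 of this check is subject → $1,442.08 × 0.0539 = $77.73
Medicare tax: $2,126.86 × 0.015 = $31.90
Union dues: $73.03
Roth 401(k) contribution: $167.62
Total deductions = $25.27 + $75.66 + $441.33 + $77.73 + $31.90 + $73.03 + $167.62 = $892.54
Net pay = $2,126.86 − $892.54 = $1,234.32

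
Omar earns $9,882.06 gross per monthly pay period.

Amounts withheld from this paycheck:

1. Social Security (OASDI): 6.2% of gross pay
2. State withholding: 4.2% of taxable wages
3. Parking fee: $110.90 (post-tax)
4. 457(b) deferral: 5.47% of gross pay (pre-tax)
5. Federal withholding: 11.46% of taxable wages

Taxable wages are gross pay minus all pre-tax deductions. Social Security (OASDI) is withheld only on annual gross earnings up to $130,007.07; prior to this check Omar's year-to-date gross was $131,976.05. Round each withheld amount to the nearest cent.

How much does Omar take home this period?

$7,767.73

457(b) deferral: $9,882.06 × 0.0547 = $540.55
Taxable wages = $9,882.06 − $540.55 = $9,341.51
State withholding: $9,341.51 × 0.042 = $392.34
Federal withholding: $9,341.51 × 0.1146 = $1,070.54
Social Security (OASDI): annual cap $130,007.07 already reached (YTD $131,976.05), so $0.00
Parking fee: $110.90
Total deductions = $540.55 + $392.34 + $1,070.54 + $0.00 + $110.90 = $2,114.33
Net pay = $9,882.06 − $2,114.33 = $7,767.73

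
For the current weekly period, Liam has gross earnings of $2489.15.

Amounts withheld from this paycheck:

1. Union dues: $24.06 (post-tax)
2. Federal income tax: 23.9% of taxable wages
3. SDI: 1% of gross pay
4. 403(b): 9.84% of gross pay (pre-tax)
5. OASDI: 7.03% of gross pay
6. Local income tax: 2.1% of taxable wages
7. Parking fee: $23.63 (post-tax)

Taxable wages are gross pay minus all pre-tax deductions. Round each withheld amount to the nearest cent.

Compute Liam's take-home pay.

403(b): $2489.15 × 0.0984 = $244.93
Taxable wages = $2489.15 − $244.93 = $2244.22
Local income tax: $2244.22 × 0.021 = $47.13
Federal income tax: $2244.22 × 0.239 = $536.37
SDI: $2489.15 × 0.01 = $24.89
OASDI: $2489.15 × 0.0703 = $174.99
Parking fee: $23.63
Union dues: $24.06
Total deductions = $244.93 + $47.13 + $536.37 + $24.89 + $174.99 + $23.63 + $24.06 = $1076.00
Net pay = $2489.15 − $1076.00 = $1413.15

$1413.15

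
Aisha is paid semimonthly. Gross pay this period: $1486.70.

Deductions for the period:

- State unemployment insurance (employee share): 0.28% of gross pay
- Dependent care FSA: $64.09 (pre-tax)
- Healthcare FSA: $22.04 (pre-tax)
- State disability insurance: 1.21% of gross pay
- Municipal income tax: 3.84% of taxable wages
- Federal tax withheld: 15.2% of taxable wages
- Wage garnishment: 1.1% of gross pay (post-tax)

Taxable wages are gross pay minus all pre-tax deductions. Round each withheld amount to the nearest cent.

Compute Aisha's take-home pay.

Dependent care FSA: $64.09
Healthcare FSA: $22.04
Pre-tax total = $64.09 + $22.04 = $86.13
Taxable wages = $1486.70 − $86.13 = $1400.57
Federal tax withheld: $1400.57 × 0.152 = $212.89
Municipal income tax: $1400.57 × 0.0384 = $53.78
State disability insurance: $1486.70 × 0.0121 = $17.99
State unemployment insurance (employee share): $1486.70 × 0.0028 = $4.16
Wage garnishment: $1486.70 × 0.011 = $16.35
Total deductions = $64.09 + $22.04 + $212.89 + $53.78 + $17.99 + $4.16 + $16.35 = $391.30
Net pay = $1486.70 − $391.30 = $1095.40

$1095.40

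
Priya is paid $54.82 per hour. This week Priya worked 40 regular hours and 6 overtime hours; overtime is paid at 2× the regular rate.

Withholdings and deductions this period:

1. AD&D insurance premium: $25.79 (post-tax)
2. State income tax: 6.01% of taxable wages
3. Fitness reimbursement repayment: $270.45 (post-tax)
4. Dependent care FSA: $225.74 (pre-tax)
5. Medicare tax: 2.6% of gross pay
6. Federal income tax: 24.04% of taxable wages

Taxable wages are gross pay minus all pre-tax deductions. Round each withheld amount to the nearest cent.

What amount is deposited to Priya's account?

$1465.75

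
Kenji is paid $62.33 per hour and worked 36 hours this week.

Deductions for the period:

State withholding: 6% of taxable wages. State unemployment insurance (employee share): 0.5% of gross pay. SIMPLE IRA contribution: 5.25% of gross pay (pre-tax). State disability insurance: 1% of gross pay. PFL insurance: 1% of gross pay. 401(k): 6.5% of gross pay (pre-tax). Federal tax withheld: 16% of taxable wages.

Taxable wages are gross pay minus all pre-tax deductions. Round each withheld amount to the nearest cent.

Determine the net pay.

Gross pay: 36 × $62.33 = $2,243.88
SIMPLE IRA contribution: $2,243.88 × 0.0525 = $117.80
401(k): $2,243.88 × 0.065 = $145.85
Pre-tax total = $117.80 + $145.85 = $263.65
Taxable wages = $2,243.88 − $263.65 = $1,980.23
State withholding: $1,980.23 × 0.06 = $118.81
Federal tax withheld: $1,980.23 × 0.16 = $316.84
State disability insurance: $2,243.88 × 0.01 = $22.44
PFL insurance: $2,243.88 × 0.01 = $22.44
State unemployment insurance (employee share): $2,243.88 × 0.005 = $11.22
Total deductions = $117.80 + $145.85 + $118.81 + $316.84 + $22.44 + $22.44 + $11.22 = $755.40
Net pay = $2,243.88 − $755.40 = $1,488.48

$1,488.48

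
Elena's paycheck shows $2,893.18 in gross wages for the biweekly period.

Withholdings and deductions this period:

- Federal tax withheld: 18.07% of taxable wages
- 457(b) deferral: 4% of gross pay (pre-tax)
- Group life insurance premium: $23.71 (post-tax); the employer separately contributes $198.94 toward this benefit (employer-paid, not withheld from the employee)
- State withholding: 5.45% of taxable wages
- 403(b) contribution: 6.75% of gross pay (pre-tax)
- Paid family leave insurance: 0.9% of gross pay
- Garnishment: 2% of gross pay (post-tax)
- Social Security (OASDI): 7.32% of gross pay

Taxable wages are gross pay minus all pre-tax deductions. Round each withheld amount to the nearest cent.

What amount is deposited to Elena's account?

$1,655.44

457(b) deferral: $2,893.18 × 0.04 = $115.73
403(b) contribution: $2,893.18 × 0.0675 = $195.29
Pre-tax total = $115.73 + $195.29 = $311.02
Taxable wages = $2,893.18 − $311.02 = $2,582.16
Federal tax withheld: $2,582.16 × 0.1807 = $466.60
State withholding: $2,582.16 × 0.0545 = $140.73
Social Security (OASDI): $2,893.18 × 0.0732 = $211.78
Paid family leave insurance: $2,893.18 × 0.009 = $26.04
Group life insurance premium: $23.71
Garnishment: $2,893.18 × 0.02 = $57.86
(Employer's $198.94 toward group life insurance premium is not withheld from the employee.)
Total deductions = $115.73 + $195.29 + $466.60 + $140.73 + $211.78 + $26.04 + $23.71 + $57.86 = $1,237.74
Net pay = $2,893.18 − $1,237.74 = $1,655.44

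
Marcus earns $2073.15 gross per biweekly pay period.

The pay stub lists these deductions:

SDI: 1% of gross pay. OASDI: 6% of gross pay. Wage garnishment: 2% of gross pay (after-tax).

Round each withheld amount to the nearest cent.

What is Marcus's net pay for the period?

OASDI: $2073.15 × 0.06 = $124.39
SDI: $2073.15 × 0.01 = $20.73
Wage garnishment: $2073.15 × 0.02 = $41.46
Total deductions = $124.39 + $20.73 + $41.46 = $186.58
Net pay = $2073.15 − $186.58 = $1886.57

$1886.57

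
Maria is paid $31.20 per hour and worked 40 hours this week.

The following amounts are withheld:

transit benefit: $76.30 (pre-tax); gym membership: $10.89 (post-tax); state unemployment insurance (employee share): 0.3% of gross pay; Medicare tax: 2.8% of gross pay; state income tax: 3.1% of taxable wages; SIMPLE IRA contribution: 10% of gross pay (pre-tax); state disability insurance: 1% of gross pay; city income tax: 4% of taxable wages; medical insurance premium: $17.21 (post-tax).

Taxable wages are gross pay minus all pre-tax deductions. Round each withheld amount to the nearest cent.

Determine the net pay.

Gross pay: 40 × $31.20 = $1,248.00
SIMPLE IRA contribution: $1,248.00 × 0.1 = $124.80
Transit benefit: $76.30
Pre-tax total = $124.80 + $76.30 = $201.10
Taxable wages = $1,248.00 − $201.10 = $1,046.90
City income tax: $1,046.90 × 0.04 = $41.88
State income tax: $1,046.90 × 0.031 = $32.45
State disability insurance: $1,248.00 × 0.01 = $12.48
State unemployment insurance (employee share): $1,248.00 × 0.003 = $3.74
Medicare tax: $1,248.00 × 0.028 = $34.94
Medical insurance premium: $17.21
Gym membership: $10.89
Total deductions = $124.80 + $76.30 + $41.88 + $32.45 + $12.48 + $3.74 + $34.94 + $17.21 + $10.89 = $354.69
Net pay = $1,248.00 − $354.69 = $893.31

$893.31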